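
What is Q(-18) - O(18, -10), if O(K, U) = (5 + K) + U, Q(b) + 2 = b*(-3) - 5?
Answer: 34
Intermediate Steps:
Q(b) = -7 - 3*b (Q(b) = -2 + (b*(-3) - 5) = -2 + (-3*b - 5) = -2 + (-5 - 3*b) = -7 - 3*b)
O(K, U) = 5 + K + U
Q(-18) - O(18, -10) = (-7 - 3*(-18)) - (5 + 18 - 10) = (-7 + 54) - 1*13 = 47 - 13 = 34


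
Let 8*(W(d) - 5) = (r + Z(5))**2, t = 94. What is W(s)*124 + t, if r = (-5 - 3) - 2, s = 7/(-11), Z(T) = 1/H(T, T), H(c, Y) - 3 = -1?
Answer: 16903/8 ≈ 2112.9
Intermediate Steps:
H(c, Y) = 2 (H(c, Y) = 3 - 1 = 2)
Z(T) = 1/2
s = -7/11 (s = 7*(-1/11) = -7/11 ≈ -0.63636)
r = -10 (r = -8 - 2 = -10)
W(d) = 521/32 (W(d) = 5 + (-10 + 1/2)**2/8 = 5 + (-19/2)**2/8 = 5 + (1/8)*(361/4) = 5 + 361/32 = 521/32)
W(s)*124 + t = (521/32)*124 + 94 = 16151/8 + 94 = 16903/8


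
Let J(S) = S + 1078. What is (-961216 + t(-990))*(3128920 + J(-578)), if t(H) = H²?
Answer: 59095967280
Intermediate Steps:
J(S) = 1078 + S
(-961216 + t(-990))*(3128920 + J(-578)) = (-961216 + (-990)²)*(3128920 + (1078 - 578)) = (-961216 + 980100)*(3128920 + 500) = 18884*3129420 = 59095967280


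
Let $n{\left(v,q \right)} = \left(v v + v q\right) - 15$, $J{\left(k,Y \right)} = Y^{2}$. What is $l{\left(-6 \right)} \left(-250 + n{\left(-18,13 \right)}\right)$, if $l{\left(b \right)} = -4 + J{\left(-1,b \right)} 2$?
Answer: $-11900$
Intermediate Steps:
$l{\left(b \right)} = -4 + 2 b^{2}$ ($l{\left(b \right)} = -4 + b^{2} \cdot 2 = -4 + 2 b^{2}$)
$n{\left(v,q \right)} = -15 + v^{2} + q v$ ($n{\left(v,q \right)} = \left(v^{2} + q v\right) - 15 = -15 + v^{2} + q v$)
$l{\left(-6 \right)} \left(-250 + n{\left(-18,13 \right)}\right) = \left(-4 + 2 \left(-6\right)^{2}\right) \left(-250 + \left(-15 + \left(-18\right)^{2} + 13 \left(-18\right)\right)\right) = \left(-4 + 2 \cdot 36\right) \left(-250 - -75\right) = \left(-4 + 72\right) \left(-250 + 75\right) = 68 \left(-175\right) = -11900$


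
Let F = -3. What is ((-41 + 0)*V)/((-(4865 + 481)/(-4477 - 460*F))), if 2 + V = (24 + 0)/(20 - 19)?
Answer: -126977/243 ≈ -522.54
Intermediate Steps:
V = 22 (V = -2 + (24 + 0)/(20 - 19) = -2 + 24/1 = -2 + 24*1 = -2 + 24 = 22)
((-41 + 0)*V)/((-(4865 + 481)/(-4477 - 460*F))) = ((-41 + 0)*22)/((-(4865 + 481)/(-4477 - 460*(-3)))) = (-41*22)/((-5346/(-4477 + 1380))) = -902/((-5346/(-3097))) = -902/((-5346*(-1)/3097)) = -902/((-1*(-5346/3097))) = -902/5346/3097 = -902*3097/5346 = -126977/243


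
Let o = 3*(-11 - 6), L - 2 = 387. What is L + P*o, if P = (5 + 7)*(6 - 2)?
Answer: -2059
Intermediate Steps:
L = 389 (L = 2 + 387 = 389)
P = 48 (P = 12*4 = 48)
o = -51 (o = 3*(-17) = -51)
L + P*o = 389 + 48*(-51) = 389 - 2448 = -2059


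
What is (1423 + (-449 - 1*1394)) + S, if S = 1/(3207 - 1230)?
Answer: -830339/1977 ≈ -420.00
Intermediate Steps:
S = 1/1977 ≈ 0.00050582
(1423 + (-449 - 1*1394)) + S = (1423 + (-449 - 1*1394)) + 1/1977 = (1423 + (-449 - 1394)) + 1/1977 = (1423 - 1843) + 1/1977 = -420 + 1/1977 = -830339/1977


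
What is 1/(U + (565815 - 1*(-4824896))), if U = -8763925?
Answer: -1/3373214 ≈ -2.9645e-7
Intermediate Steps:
1/(U + (565815 - 1*(-4824896))) = 1/(-8763925 + (565815 - 1*(-4824896))) = 1/(-8763925 + (565815 + 4824896)) = 1/(-8763925 + 5390711) = 1/(-3373214) = -1/3373214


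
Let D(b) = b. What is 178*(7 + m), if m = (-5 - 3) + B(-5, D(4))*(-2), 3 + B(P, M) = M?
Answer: -534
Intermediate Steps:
B(P, M) = -3 + M
m = -10 (m = (-5 - 3) + (-3 + 4)*(-2) = -8 + 1*(-2) = -8 - 2 = -10)
178*(7 + m) = 178*(7 - 10) = 178*(-3) = -534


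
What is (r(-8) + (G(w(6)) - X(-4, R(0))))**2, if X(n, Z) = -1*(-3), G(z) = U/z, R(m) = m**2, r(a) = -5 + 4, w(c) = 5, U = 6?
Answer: 196/25 ≈ 7.8400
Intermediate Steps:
r(a) = -1
G(z) = 6/z
X(n, Z) = 3
(r(-8) + (G(w(6)) - X(-4, R(0))))**2 = (-1 + (6/5 - 1*3))**2 = (-1 + (6*(1/5) - 3))**2 = (-1 + (6/5 - 3))**2 = (-1 - 9/5)**2 = (-14/5)**2 = 196/25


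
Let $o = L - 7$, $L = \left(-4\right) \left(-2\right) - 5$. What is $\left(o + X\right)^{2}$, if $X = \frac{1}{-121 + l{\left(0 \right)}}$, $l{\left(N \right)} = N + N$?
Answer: $\frac{235225}{14641} \approx 16.066$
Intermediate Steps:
$L = 3$ ($L = 8 - 5 = 3$)
$l{\left(N \right)} = 2 N$
$o = -4$ ($o = 3 - 7 = -4$)
$X = - \frac{1}{121}$ ($X = \frac{1}{-121 + 2 \cdot 0} = \frac{1}{-121 + 0} = \frac{1}{-121} = - \frac{1}{121} \approx -0.0082645$)
$\left(o + X\right)^{2} = \left(-4 - \frac{1}{121}\right)^{2} = \left(- \frac{485}{121}\right)^{2} = \frac{235225}{14641}$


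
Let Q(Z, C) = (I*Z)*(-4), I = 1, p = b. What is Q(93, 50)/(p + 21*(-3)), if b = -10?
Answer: 372/73 ≈ 5.0959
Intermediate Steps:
p = -10
Q(Z, C) = -4*Z (Q(Z, C) = (1*Z)*(-4) = Z*(-4) = -4*Z)
Q(93, 50)/(p + 21*(-3)) = (-4*93)/(-10 + 21*(-3)) = -372/(-10 - 63) = -372/(-73) = -372*(-1/73) = 372/73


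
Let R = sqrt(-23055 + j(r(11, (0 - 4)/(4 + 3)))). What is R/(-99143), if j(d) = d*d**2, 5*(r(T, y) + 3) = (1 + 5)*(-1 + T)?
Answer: -61*I*sqrt(6)/99143 ≈ -0.0015071*I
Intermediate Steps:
r(T, y) = -21/5 + 6*T/5 (r(T, y) = -3 + ((1 + 5)*(-1 + T))/5 = -3 + (6*(-1 + T))/5 = -3 + (-6 + 6*T)/5 = -3 + (-6/5 + 6*T/5) = -21/5 + 6*T/5)
j(d) = d**3
R = 61*I*sqrt(6) (R = sqrt(-23055 + (-21/5 + (6/5)*11)**3) = sqrt(-23055 + (-21/5 + 66/5)**3) = sqrt(-23055 + 9**3) = sqrt(-23055 + 729) = sqrt(-22326) = 61*I*sqrt(6) ≈ 149.42*I)
R/(-99143) = (61*I*sqrt(6))/(-99143) = (61*I*sqrt(6))*(-1/99143) = -61*I*sqrt(6)/99143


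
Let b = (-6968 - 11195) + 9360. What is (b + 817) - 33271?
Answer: -41257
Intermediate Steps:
b = -8803 (b = -18163 + 9360 = -8803)
(b + 817) - 33271 = (-8803 + 817) - 33271 = -7986 - 33271 = -41257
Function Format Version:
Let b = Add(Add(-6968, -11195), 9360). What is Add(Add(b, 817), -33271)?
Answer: -41257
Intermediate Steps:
b = -8803 (b = Add(-18163, 9360) = -8803)
Add(Add(b, 817), -33271) = Add(Add(-8803, 817), -33271) = Add(-7986, -33271) = -41257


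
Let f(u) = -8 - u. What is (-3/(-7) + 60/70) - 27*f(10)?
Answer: 3411/7 ≈ 487.29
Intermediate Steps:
(-3/(-7) + 60/70) - 27*f(10) = (-3/(-7) + 60/70) - 27*(-8 - 1*10) = (-3*(-1/7) + 60*(1/70)) - 27*(-8 - 10) = (3/7 + 6/7) - 27*(-18) = 9/7 + 486 = 3411/7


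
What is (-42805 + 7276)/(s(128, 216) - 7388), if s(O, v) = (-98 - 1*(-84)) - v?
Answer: 2733/586 ≈ 4.6638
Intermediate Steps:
s(O, v) = -14 - v (s(O, v) = (-98 + 84) - v = -14 - v)
(-42805 + 7276)/(s(128, 216) - 7388) = (-42805 + 7276)/((-14 - 1*216) - 7388) = -35529/((-14 - 216) - 7388) = -35529/(-230 - 7388) = -35529/(-7618) = -35529*(-1/7618) = 2733/586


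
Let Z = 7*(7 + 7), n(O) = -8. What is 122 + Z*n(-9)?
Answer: -662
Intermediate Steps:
Z = 98 (Z = 7*14 = 98)
122 + Z*n(-9) = 122 + 98*(-8) = 122 - 784 = -662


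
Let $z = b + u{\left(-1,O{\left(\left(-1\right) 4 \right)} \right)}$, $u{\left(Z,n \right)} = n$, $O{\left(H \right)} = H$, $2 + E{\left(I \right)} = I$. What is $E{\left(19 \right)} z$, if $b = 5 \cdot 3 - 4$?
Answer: $119$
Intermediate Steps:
$E{\left(I \right)} = -2 + I$
$b = 11$ ($b = 15 - 4 = 11$)
$z = 7$ ($z = 11 - 4 = 7$)
$E{\left(19 \right)} z = \left(-2 + 19\right) 7 = 17 \cdot 7 = 119$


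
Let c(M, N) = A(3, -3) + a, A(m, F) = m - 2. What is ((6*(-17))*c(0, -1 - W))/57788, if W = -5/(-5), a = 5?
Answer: -153/14447 ≈ -0.010590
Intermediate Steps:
W = 1 (W = -5*(-1/5) = 1)
A(m, F) = -2 + m
c(M, N) = 6 (c(M, N) = (-2 + 3) + 5 = 1 + 5 = 6)
((6*(-17))*c(0, -1 - W))/57788 = ((6*(-17))*6)/57788 = -102*6*(1/57788) = -612*1/57788 = -153/14447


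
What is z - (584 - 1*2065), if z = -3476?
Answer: -1995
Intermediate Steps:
z - (584 - 1*2065) = -3476 - (584 - 1*2065) = -3476 - (584 - 2065) = -3476 - 1*(-1481) = -3476 + 1481 = -1995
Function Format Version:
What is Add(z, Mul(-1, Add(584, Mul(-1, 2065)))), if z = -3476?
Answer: -1995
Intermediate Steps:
Add(z, Mul(-1, Add(584, Mul(-1, 2065)))) = Add(-3476, Mul(-1, Add(584, Mul(-1, 2065)))) = Add(-3476, Mul(-1, Add(584, -2065))) = Add(-3476, Mul(-1, -1481)) = Add(-3476, 1481) = -1995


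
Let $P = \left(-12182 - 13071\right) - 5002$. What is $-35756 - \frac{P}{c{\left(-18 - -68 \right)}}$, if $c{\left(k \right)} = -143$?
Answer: $- \frac{5143363}{143} \approx -35968.0$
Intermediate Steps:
$P = -30255$ ($P = -25253 - 5002 = -30255$)
$-35756 - \frac{P}{c{\left(-18 - -68 \right)}} = -35756 - - \frac{30255}{-143} = -35756 - \left(-30255\right) \left(- \frac{1}{143}\right) = -35756 - \frac{30255}{143} = - \frac{5143363}{143}$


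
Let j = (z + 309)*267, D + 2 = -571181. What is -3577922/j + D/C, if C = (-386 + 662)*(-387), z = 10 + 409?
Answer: -2824382686/216267597 ≈ -13.060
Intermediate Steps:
D = -571183 (D = -2 - 571181 = -571183)
z = 419
j = 194376 (j = (419 + 309)*267 = 728*267 = 194376)
C = -106812 (C = 276*(-387) = -106812)
-3577922/j + D/C = -3577922/194376 - 571183/(-106812) = -3577922*1/194376 - 571183*(-1/106812) = -1788961/97188 + 571183/106812 = -2824382686/216267597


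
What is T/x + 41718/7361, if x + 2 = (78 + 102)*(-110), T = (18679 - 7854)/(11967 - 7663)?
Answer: 209144353607/36903640864 ≈ 5.6673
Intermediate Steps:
T = 10825/4304 ≈ 2.5151
x = -19802 (x = -2 + (78 + 102)*(-110) = -2 + 180*(-110) = -2 - 19800 = -19802)
T/x + 41718/7361 = (10825/4304)/(-19802) + 41718/7361 = (10825/4304)*(-1/19802) + 41718*(1/7361) = -10825/85227808 + 2454/433 = 209144353607/36903640864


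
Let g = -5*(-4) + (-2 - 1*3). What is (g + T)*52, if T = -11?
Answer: 208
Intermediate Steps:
g = 15 (g = 20 + (-2 - 3) = 20 - 5 = 15)
(g + T)*52 = (15 - 11)*52 = 4*52 = 208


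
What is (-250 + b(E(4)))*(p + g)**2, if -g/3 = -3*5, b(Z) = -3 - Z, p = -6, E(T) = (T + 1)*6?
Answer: -430443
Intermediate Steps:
E(T) = 6 + 6*T (E(T) = (1 + T)*6 = 6 + 6*T)
g = 45 (g = -(-9)*5 = -3*(-15) = 45)
(-250 + b(E(4)))*(p + g)**2 = (-250 + (-3 - (6 + 6*4)))*(-6 + 45)**2 = (-250 + (-3 - (6 + 24)))*39**2 = (-250 + (-3 - 1*30))*1521 = (-250 + (-3 - 30))*1521 = (-250 - 33)*1521 = -283*1521 = -430443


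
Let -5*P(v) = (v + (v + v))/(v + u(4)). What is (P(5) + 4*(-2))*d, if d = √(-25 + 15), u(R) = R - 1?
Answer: -67*I*√10/8 ≈ -26.484*I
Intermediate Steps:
u(R) = -1 + R
d = I*√10 (d = √(-10) = I*√10 ≈ 3.1623*I)
P(v) = -3*v/(5*(3 + v)) (P(v) = -(v + (v + v))/(5*(v + (-1 + 4))) = -(v + 2*v)/(5*(v + 3)) = -3*v/(5*(3 + v)))
(P(5) + 4*(-2))*d = (-3*5/(15 + 5*5) + 4*(-2))*(I*√10) = (-3*5/(15 + 25) - 8)*(I*√10) = (-3*5/40 - 8)*(I*√10) = (-3*5*1/40 - 8)*(I*√10) = (-3/8 - 8)*(I*√10) = -67*I*√10/8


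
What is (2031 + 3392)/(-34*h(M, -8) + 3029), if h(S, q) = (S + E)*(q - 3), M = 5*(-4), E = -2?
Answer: -5423/5199 ≈ -1.0431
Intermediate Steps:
M = -20
h(S, q) = (-3 + q)*(-2 + S) (h(S, q) = (S - 2)*(q - 3) = (-2 + S)*(-3 + q) = (-3 + q)*(-2 + S))
(2031 + 3392)/(-34*h(M, -8) + 3029) = (2031 + 3392)/(-34*(6 - 3*(-20) - 2*(-8) - 20*(-8)) + 3029) = 5423/(-34*(6 + 60 + 16 + 160) + 3029) = 5423/(-34*242 + 3029) = 5423/(-8228 + 3029) = 5423/(-5199) = 5423*(-1/5199) = -5423/5199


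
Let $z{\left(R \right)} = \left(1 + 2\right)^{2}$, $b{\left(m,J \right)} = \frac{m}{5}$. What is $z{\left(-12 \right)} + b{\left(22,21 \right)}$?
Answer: $\frac{67}{5} \approx 13.4$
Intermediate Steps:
$b{\left(m,J \right)} = \frac{m}{5}$ ($b{\left(m,J \right)} = m \frac{1}{5} = \frac{m}{5}$)
$z{\left(R \right)} = 9$ ($z{\left(R \right)} = 3^{2} = 9$)
$z{\left(-12 \right)} + b{\left(22,21 \right)} = 9 + \frac{1}{5} \cdot 22 = 9 + \frac{22}{5} = \frac{67}{5}$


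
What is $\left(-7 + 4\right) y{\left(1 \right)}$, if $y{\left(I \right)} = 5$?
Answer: $-15$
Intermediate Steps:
$\left(-7 + 4\right) y{\left(1 \right)} = \left(-7 + 4\right) 5 = \left(-3\right) 5 = -15$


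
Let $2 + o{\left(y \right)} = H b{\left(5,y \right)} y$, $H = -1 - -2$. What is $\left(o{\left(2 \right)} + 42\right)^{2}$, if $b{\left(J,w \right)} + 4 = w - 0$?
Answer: $1296$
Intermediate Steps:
$H = 1$ ($H = -1 + 2 = 1$)
$b{\left(J,w \right)} = -4 + w$ ($b{\left(J,w \right)} = -4 + \left(w - 0\right) = -4 + \left(w + 0\right) = -4 + w$)
$o{\left(y \right)} = -2 + y \left(-4 + y\right)$ ($o{\left(y \right)} = -2 + 1 \left(-4 + y\right) y = -2 + \left(-4 + y\right) y = -2 + y \left(-4 + y\right)$)
$\left(o{\left(2 \right)} + 42\right)^{2} = \left(\left(-2 + 2 \left(-4 + 2\right)\right) + 42\right)^{2} = \left(\left(-2 + 2 \left(-2\right)\right) + 42\right)^{2} = \left(\left(-2 - 4\right) + 42\right)^{2} = \left(-6 + 42\right)^{2} = 36^{2} = 1296$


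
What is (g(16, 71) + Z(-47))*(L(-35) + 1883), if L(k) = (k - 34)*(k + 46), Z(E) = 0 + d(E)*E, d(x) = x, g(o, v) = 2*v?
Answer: 2642524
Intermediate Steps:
Z(E) = E² (Z(E) = 0 + E*E = 0 + E² = E²)
L(k) = (-34 + k)*(46 + k)
(g(16, 71) + Z(-47))*(L(-35) + 1883) = (2*71 + (-47)²)*((-1564 + (-35)² + 12*(-35)) + 1883) = (142 + 2209)*((-1564 + 1225 - 420) + 1883) = 2351*(-759 + 1883) = 2351*1124 = 2642524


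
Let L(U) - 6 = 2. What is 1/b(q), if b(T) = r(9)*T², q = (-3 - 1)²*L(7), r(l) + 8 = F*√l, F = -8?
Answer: -1/524288 ≈ -1.9073e-6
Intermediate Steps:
L(U) = 8 (L(U) = 6 + 2 = 8)
r(l) = -8 - 8*√l
q = 128 (q = (-3 - 1)²*8 = (-4)²*8 = 16*8 = 128)
b(T) = -32*T² (b(T) = (-8 - 8*√9)*T² = (-8 - 8*3)*T² = (-8 - 24)*T² = -32*T²)
1/b(q) = 1/(-32*128²) = 1/(-32*16384) = 1/(-524288) = -1/524288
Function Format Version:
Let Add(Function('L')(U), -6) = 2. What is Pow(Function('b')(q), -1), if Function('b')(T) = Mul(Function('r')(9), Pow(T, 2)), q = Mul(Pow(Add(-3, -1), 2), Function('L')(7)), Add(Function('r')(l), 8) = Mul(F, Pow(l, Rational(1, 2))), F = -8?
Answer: Rational(-1, 524288) ≈ -1.9073e-6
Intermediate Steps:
Function('L')(U) = 8 (Function('L')(U) = Add(6, 2) = 8)
Function('r')(l) = Add(-8, Mul(-8, Pow(l, Rational(1, 2))))
q = 128 (q = Mul(Pow(Add(-3, -1), 2), 8) = Mul(Pow(-4, 2), 8) = Mul(16, 8) = 128)
Function('b')(T) = Mul(-32, Pow(T, 2)) (Function('b')(T) = Mul(Add(-8, Mul(-8, Pow(9, Rational(1, 2)))), Pow(T, 2)) = Mul(Add(-8, Mul(-8, 3)), Pow(T, 2)) = Mul(Add(-8, -24), Pow(T, 2)) = Mul(-32, Pow(T, 2)))
Pow(Function('b')(q), -1) = Pow(Mul(-32, Pow(128, 2)), -1) = Pow(Mul(-32, 16384), -1) = Pow(-524288, -1) = Rational(-1, 524288)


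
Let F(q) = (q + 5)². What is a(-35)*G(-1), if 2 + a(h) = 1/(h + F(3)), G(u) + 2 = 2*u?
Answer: 228/29 ≈ 7.8621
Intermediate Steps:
G(u) = -2 + 2*u
F(q) = (5 + q)²
a(h) = -2 + 1/(64 + h) (a(h) = -2 + 1/(h + (5 + 3)²) = -2 + 1/(h + 8²) = -2 + 1/(h + 64) = -2 + 1/(64 + h))
a(-35)*G(-1) = ((-127 - 2*(-35))/(64 - 35))*(-2 + 2*(-1)) = ((-127 + 70)/29)*(-2 - 2) = ((1/29)*(-57))*(-4) = -57/29*(-4) = 228/29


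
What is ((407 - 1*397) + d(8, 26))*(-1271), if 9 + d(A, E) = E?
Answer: -34317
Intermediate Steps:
d(A, E) = -9 + E
((407 - 1*397) + d(8, 26))*(-1271) = ((407 - 1*397) + (-9 + 26))*(-1271) = ((407 - 397) + 17)*(-1271) = (10 + 17)*(-1271) = 27*(-1271) = -34317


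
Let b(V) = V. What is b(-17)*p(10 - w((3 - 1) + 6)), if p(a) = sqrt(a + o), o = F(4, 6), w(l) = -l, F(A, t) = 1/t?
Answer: -17*sqrt(654)/6 ≈ -72.458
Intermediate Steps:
F(A, t) = 1/t
o = 1/6 ≈ 0.16667
p(a) = sqrt(1/6 + a) (p(a) = sqrt(a + 1/6) = sqrt(1/6 + a))
b(-17)*p(10 - w((3 - 1) + 6)) = -17*sqrt(6 + 36*(10 - (-1)*((3 - 1) + 6)))/6 = -17*sqrt(6 + 36*(10 - (-1)*(2 + 6)))/6 = -17*sqrt(6 + 36*(10 - (-1)*8))/6 = -17*sqrt(6 + 36*(10 - 1*(-8)))/6 = -17*sqrt(6 + 36*(10 + 8))/6 = -17*sqrt(6 + 36*18)/6 = -17*sqrt(6 + 648)/6 = -17*sqrt(654)/6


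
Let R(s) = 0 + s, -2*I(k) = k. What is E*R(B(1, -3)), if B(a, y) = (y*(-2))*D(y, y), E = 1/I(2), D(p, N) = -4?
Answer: 24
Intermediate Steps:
I(k) = -k/2
E = -1 (E = 1/(-1/2*2) = 1/(-1) = -1)
B(a, y) = 8*y (B(a, y) = (y*(-2))*(-4) = -2*y*(-4) = 8*y)
R(s) = s
E*R(B(1, -3)) = -8*(-3) = -1*(-24) = 24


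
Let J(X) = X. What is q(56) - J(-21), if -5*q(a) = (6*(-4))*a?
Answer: 1449/5 ≈ 289.80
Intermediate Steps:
q(a) = 24*a/5 (q(a) = -6*(-4)*a/5 = -(-24)*a/5 = 24*a/5)
q(56) - J(-21) = (24/5)*56 - 1*(-21) = 1344/5 + 21 = 1449/5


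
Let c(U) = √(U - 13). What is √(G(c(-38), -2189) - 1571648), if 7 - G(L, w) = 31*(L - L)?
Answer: I*√1571641 ≈ 1253.7*I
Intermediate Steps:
c(U) = √(-13 + U)
G(L, w) = 7 (G(L, w) = 7 - 31*(L - L) = 7 - 31*0 = 7 - 1*0 = 7 + 0 = 7)
√(G(c(-38), -2189) - 1571648) = √(7 - 1571648) = √(-1571641) = I*√1571641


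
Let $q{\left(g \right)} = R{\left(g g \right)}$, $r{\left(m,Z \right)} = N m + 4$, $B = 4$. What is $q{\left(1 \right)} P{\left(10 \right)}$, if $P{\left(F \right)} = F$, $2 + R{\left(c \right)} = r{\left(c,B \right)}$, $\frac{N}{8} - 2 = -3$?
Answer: $-60$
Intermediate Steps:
$N = -8$ ($N = 16 + 8 \left(-3\right) = 16 - 24 = -8$)
$r{\left(m,Z \right)} = 4 - 8 m$ ($r{\left(m,Z \right)} = - 8 m + 4 = 4 - 8 m$)
$R{\left(c \right)} = 2 - 8 c$ ($R{\left(c \right)} = -2 - \left(-4 + 8 c\right) = 2 - 8 c$)
$q{\left(g \right)} = 2 - 8 g^{2}$ ($q{\left(g \right)} = 2 - 8 g g = 2 - 8 g^{2}$)
$q{\left(1 \right)} P{\left(10 \right)} = \left(2 - 8 \cdot 1^{2}\right) 10 = \left(2 - 8\right) 10 = \left(-6\right) 10 = -60$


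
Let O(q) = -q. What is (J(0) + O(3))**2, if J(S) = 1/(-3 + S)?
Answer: 100/9 ≈ 11.111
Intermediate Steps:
(J(0) + O(3))**2 = (1/(-3 + 0) - 1*3)**2 = (1/(-3) - 3)**2 = (-1/3 - 3)**2 = (-10/3)**2 = 100/9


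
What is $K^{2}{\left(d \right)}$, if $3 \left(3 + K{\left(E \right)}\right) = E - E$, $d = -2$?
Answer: $9$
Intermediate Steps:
$K{\left(E \right)} = -3$ ($K{\left(E \right)} = -3 + \frac{E - E}{3} = -3 + \frac{1}{3} \cdot 0 = -3 + 0 = -3$)
$K^{2}{\left(d \right)} = \left(-3\right)^{2} = 9$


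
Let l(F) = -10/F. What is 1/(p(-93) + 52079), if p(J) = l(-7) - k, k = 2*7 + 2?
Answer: 7/364451 ≈ 1.9207e-5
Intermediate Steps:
k = 16 (k = 14 + 2 = 16)
p(J) = -102/7 (p(J) = -10/(-7) - 1*16 = -10*(-⅐) - 16 = 10/7 - 16 = -102/7)
1/(p(-93) + 52079) = 1/(-102/7 + 52079) = 1/(364451/7) = 7/364451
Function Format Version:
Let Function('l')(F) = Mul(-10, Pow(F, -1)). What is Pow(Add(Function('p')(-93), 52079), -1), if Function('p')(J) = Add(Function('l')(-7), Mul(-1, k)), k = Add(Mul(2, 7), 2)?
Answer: Rational(7, 364451) ≈ 1.9207e-5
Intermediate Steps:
k = 16 (k = Add(14, 2) = 16)
Function('p')(J) = Rational(-102, 7) (Function('p')(J) = Add(Mul(-10, Pow(-7, -1)), Mul(-1, 16)) = Add(Mul(-10, Rational(-1, 7)), -16) = Add(Rational(10, 7), -16) = Rational(-102, 7))
Pow(Add(Function('p')(-93), 52079), -1) = Pow(Add(Rational(-102, 7), 52079), -1) = Pow(Rational(364451, 7), -1) = Rational(7, 364451)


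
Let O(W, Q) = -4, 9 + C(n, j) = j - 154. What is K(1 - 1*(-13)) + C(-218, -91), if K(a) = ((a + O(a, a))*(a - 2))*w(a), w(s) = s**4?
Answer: 4609666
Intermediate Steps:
C(n, j) = -163 + j (C(n, j) = -9 + (j - 154) = -9 + (-154 + j) = -163 + j)
K(a) = a**4*(-4 + a)*(-2 + a) (K(a) = ((a - 4)*(a - 2))*a**4 = ((-4 + a)*(-2 + a))*a**4 = a**4*(-4 + a)*(-2 + a))
K(1 - 1*(-13)) + C(-218, -91) = (1 - 1*(-13))**4*(8 + (1 - 1*(-13))**2 - 6*(1 - 1*(-13))) + (-163 - 91) = (1 + 13)**4*(8 + (1 + 13)**2 - 6*(1 + 13)) - 254 = 14**4*(8 + 14**2 - 6*14) - 254 = 38416*(8 + 196 - 84) - 254 = 38416*120 - 254 = 4609920 - 254 = 4609666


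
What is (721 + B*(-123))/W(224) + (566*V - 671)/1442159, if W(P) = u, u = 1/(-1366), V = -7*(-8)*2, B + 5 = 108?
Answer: 23537430952633/1442159 ≈ 1.6321e+7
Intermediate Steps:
B = 103 (B = -5 + 108 = 103)
V = 112 (V = 56*2 = 112)
u = -1/1366 ≈ -0.00073206
W(P) = -1/1366
(721 + B*(-123))/W(224) + (566*V - 671)/1442159 = (721 + 103*(-123))/(-1/1366) + (566*112 - 671)/1442159 = (721 - 12669)*(-1366) + (63392 - 671)*(1/1442159) = -11948*(-1366) + 62721*(1/1442159) = 16320968 + 62721/1442159 = 23537430952633/1442159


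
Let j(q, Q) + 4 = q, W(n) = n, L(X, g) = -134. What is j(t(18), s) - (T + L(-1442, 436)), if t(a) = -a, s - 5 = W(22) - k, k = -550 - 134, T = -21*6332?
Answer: 133084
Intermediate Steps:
T = -132972
k = -684
s = 711 (s = 5 + (22 - 1*(-684)) = 5 + (22 + 684) = 5 + 706 = 711)
j(q, Q) = -4 + q
j(t(18), s) - (T + L(-1442, 436)) = (-4 - 1*18) - (-132972 - 134) = (-4 - 18) - 1*(-133106) = -22 + 133106 = 133084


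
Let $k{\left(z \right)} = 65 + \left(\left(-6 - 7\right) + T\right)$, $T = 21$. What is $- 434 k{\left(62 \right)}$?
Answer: $-31682$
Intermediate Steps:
$k{\left(z \right)} = 73$ ($k{\left(z \right)} = 65 + \left(\left(-6 - 7\right) + 21\right) = 65 + \left(-13 + 21\right) = 65 + 8 = 73$)
$- 434 k{\left(62 \right)} = \left(-434\right) 73 = -31682$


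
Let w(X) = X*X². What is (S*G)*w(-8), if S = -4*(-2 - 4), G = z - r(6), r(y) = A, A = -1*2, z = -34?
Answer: 393216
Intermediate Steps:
A = -2
r(y) = -2
G = -32 (G = -34 - 1*(-2) = -34 + 2 = -32)
w(X) = X³
S = 24 (S = -4*(-6) = 24)
(S*G)*w(-8) = (24*(-32))*(-8)³ = -768*(-512) = 393216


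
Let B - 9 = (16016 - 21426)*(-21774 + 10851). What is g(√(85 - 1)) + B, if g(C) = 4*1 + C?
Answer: 59093443 + 2*√21 ≈ 5.9093e+7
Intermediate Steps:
B = 59093439 (B = 9 + (16016 - 21426)*(-21774 + 10851) = 9 - 5410*(-10923) = 9 + 59093430 = 59093439)
g(C) = 4 + C
g(√(85 - 1)) + B = (4 + √(85 - 1)) + 59093439 = (4 + √84) + 59093439 = (4 + 2*√21) + 59093439 = 59093443 + 2*√21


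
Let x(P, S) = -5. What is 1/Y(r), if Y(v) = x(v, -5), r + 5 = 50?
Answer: -⅕ ≈ -0.20000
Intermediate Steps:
r = 45 (r = -5 + 50 = 45)
Y(v) = -5
1/Y(r) = 1/(-5) = -⅕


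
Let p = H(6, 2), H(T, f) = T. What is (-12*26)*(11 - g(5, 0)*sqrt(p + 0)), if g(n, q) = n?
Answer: -3432 + 1560*sqrt(6) ≈ 389.20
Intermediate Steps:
p = 6
(-12*26)*(11 - g(5, 0)*sqrt(p + 0)) = (-12*26)*(11 - 5*sqrt(6 + 0)) = -312*(11 - 5*sqrt(6)) = -3432 + 1560*sqrt(6)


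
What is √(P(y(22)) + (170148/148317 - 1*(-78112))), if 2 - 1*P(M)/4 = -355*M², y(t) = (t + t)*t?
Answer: 2*√813099924643754631/49439 ≈ 36478.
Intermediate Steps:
y(t) = 2*t² (y(t) = (2*t)*t = 2*t²)
P(M) = 8 + 1420*M² (P(M) = 8 - (-1420)*M² = 8 + 1420*M²)
√(P(y(22)) + (170148/148317 - 1*(-78112))) = √((8 + 1420*(2*22²)²) + (170148/148317 - 1*(-78112))) = √((8 + 1420*(2*484)²) + (170148*(1/148317) + 78112)) = √((8 + 1420*968²) + (56716/49439 + 78112)) = √((8 + 1420*937024) + 3861835884/49439) = √((8 + 1330574080) + 3861835884/49439) = √(1330574088 + 3861835884/49439) = √(65786114172516/49439) = 2*√813099924643754631/49439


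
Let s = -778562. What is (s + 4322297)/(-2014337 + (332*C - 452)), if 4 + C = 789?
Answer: -1181245/584723 ≈ -2.0202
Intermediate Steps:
C = 785 (C = -4 + 789 = 785)
(s + 4322297)/(-2014337 + (332*C - 452)) = (-778562 + 4322297)/(-2014337 + (332*785 - 452)) = 3543735/(-2014337 + (260620 - 452)) = 3543735/(-2014337 + 260168) = 3543735/(-1754169) = 3543735*(-1/1754169) = -1181245/584723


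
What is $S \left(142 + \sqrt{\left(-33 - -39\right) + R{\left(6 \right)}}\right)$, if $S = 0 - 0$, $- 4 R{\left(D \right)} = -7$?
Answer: $0$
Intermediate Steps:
$R{\left(D \right)} = \frac{7}{4}$ ($R{\left(D \right)} = \left(- \frac{1}{4}\right) \left(-7\right) = \frac{7}{4}$)
$S = 0$ ($S = 0 + 0 = 0$)
$S \left(142 + \sqrt{\left(-33 - -39\right) + R{\left(6 \right)}}\right) = 0 \left(142 + \sqrt{\left(-33 - -39\right) + \frac{7}{4}}\right) = 0 \left(142 + \sqrt{\left(-33 + 39\right) + \frac{7}{4}}\right) = 0 \left(142 + \sqrt{6 + \frac{7}{4}}\right) = 0 \left(142 + \sqrt{\frac{31}{4}}\right) = 0 \left(142 + \frac{\sqrt{31}}{2}\right) = 0$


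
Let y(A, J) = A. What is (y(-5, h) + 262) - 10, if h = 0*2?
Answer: 247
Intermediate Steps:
h = 0
(y(-5, h) + 262) - 10 = (-5 + 262) - 10 = 257 - 10 = 247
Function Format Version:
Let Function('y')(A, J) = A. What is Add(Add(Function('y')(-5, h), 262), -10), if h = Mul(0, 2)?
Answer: 247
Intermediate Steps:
h = 0
Add(Add(Function('y')(-5, h), 262), -10) = Add(Add(-5, 262), -10) = Add(257, -10) = 247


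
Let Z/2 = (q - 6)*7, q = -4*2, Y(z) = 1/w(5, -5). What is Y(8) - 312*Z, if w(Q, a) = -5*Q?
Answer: 1528799/25 ≈ 61152.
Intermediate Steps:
Y(z) = -1/25 (Y(z) = 1/(-5*5) = 1/(-25) = -1/25)
q = -8
Z = -196 (Z = 2*((-8 - 6)*7) = 2*(-14*7) = 2*(-98) = -196)
Y(8) - 312*Z = -1/25 - 312*(-196) = -1/25 + 61152 = 1528799/25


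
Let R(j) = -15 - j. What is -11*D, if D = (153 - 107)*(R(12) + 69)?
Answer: -21252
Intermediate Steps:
D = 1932 (D = (153 - 107)*((-15 - 1*12) + 69) = 46*((-15 - 12) + 69) = 46*(-27 + 69) = 46*42 = 1932)
-11*D = -11*1932 = -21252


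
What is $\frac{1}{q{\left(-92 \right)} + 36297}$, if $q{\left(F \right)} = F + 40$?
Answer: $\frac{1}{36245} \approx 2.759 \cdot 10^{-5}$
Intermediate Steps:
$q{\left(F \right)} = 40 + F$
$\frac{1}{q{\left(-92 \right)} + 36297} = \frac{1}{\left(40 - 92\right) + 36297} = \frac{1}{-52 + 36297} = \frac{1}{36245}$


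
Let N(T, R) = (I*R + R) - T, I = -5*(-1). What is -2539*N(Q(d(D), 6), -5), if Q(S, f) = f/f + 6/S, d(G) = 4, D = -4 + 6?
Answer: 165035/2 ≈ 82518.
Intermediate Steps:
I = 5
D = 2
Q(S, f) = 1 + 6/S
N(T, R) = -T + 6*R (N(T, R) = (5*R + R) - T = 6*R - T = -T + 6*R)
-2539*N(Q(d(D), 6), -5) = -2539*(-(6 + 4)/4 + 6*(-5)) = -2539*(-10/4 - 30) = -2539*(-1*5/2 - 30) = -2539*(-5/2 - 30) = -2539*(-65/2) = 165035/2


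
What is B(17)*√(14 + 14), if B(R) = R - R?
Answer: 0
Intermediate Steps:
B(R) = 0
B(17)*√(14 + 14) = 0*√(14 + 14) = 0*√28 = 0*(2*√7) = 0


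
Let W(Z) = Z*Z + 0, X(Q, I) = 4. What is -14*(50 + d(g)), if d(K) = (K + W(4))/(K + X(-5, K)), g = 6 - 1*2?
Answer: -735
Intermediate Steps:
g = 4 (g = 6 - 2 = 4)
W(Z) = Z**2 (W(Z) = Z**2 + 0 = Z**2)
d(K) = (16 + K)/(4 + K) (d(K) = (K + 4**2)/(K + 4) = (K + 16)/(4 + K) = (16 + K)/(4 + K))
-14*(50 + d(g)) = -14*(50 + (16 + 4)/(4 + 4)) = -14*(50 + 20/8) = -14*(50 + (1/8)*20) = -14*(50 + 5/2) = -14*105/2 = -735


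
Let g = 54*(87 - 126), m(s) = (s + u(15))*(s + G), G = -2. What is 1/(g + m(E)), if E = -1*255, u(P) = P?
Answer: 1/59574 ≈ 1.6786e-5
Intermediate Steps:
E = -255
m(s) = (-2 + s)*(15 + s) (m(s) = (s + 15)*(s - 2) = (15 + s)*(-2 + s) = (-2 + s)*(15 + s))
g = -2106 (g = 54*(-39) = -2106)
1/(g + m(E)) = 1/(-2106 + (-30 + (-255)² + 13*(-255))) = 1/(-2106 + (-30 + 65025 - 3315)) = 1/(-2106 + 61680) = 1/59574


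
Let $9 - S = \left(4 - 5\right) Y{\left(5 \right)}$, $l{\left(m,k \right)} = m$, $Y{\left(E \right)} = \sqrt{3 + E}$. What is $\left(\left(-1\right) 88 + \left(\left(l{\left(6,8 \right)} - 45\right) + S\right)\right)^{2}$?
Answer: $13932 - 472 \sqrt{2} \approx 13264.0$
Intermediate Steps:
$S = 9 + 2 \sqrt{2}$ ($S = 9 - \left(4 - 5\right) \sqrt{3 + 5} = 9 - - \sqrt{8} = 9 - - 2 \sqrt{2} = 9 + 2 \sqrt{2} \approx 11.828$)
$\left(\left(-1\right) 88 + \left(\left(l{\left(6,8 \right)} - 45\right) + S\right)\right)^{2} = \left(\left(-1\right) 88 + \left(\left(6 - 45\right) + \left(9 + 2 \sqrt{2}\right)\right)\right)^{2} = \left(-88 - \left(30 - 2 \sqrt{2}\right)\right)^{2} = \left(-118 + 2 \sqrt{2}\right)^{2}$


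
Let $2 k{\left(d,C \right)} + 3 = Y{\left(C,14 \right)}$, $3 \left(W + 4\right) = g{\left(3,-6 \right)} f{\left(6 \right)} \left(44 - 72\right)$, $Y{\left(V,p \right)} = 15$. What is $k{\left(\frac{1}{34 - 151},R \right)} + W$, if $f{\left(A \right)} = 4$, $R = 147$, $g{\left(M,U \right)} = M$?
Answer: $-110$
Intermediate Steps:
$W = -116$ ($W = -4 + \frac{3 \cdot 4 \left(44 - 72\right)}{3} = -4 + \frac{12 \left(44 - 72\right)}{3} = -4 + \frac{12 \left(-28\right)}{3} = -4 + \frac{1}{3} \left(-336\right) = -4 - 112 = -116$)
$k{\left(d,C \right)} = 6$ ($k{\left(d,C \right)} = - \frac{3}{2} + \frac{1}{2} \cdot 15 = - \frac{3}{2} + \frac{15}{2} = 6$)
$k{\left(\frac{1}{34 - 151},R \right)} + W = 6 - 116 = -110$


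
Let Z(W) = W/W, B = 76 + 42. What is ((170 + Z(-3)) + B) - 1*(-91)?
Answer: 380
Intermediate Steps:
B = 118
Z(W) = 1
((170 + Z(-3)) + B) - 1*(-91) = ((170 + 1) + 118) - 1*(-91) = (171 + 118) + 91 = 289 + 91 = 380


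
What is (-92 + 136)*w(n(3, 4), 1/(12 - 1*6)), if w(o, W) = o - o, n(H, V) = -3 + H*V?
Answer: 0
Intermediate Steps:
w(o, W) = 0
(-92 + 136)*w(n(3, 4), 1/(12 - 1*6)) = (-92 + 136)*0 = 44*0 = 0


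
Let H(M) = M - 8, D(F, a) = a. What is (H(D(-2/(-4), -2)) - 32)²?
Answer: 1764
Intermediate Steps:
H(M) = -8 + M
(H(D(-2/(-4), -2)) - 32)² = ((-8 - 2) - 32)² = (-10 - 32)² = (-42)² = 1764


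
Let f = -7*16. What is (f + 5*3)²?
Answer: 9409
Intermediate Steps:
f = -112
(f + 5*3)² = (-112 + 5*3)² = (-112 + 15)² = (-97)² = 9409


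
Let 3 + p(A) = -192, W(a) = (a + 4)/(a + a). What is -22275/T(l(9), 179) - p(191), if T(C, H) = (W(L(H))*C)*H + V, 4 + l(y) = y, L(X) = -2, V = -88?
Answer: 28155/119 ≈ 236.60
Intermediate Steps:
W(a) = (4 + a)/(2*a) (W(a) = (4 + a)/((2*a)) = (4 + a)*(1/(2*a)) = (4 + a)/(2*a))
l(y) = -4 + y
T(C, H) = -88 - C*H/2 (T(C, H) = (((1/2)*(4 - 2)/(-2))*C)*H - 88 = (((1/2)*(-1/2)*2)*C)*H - 88 = (-C/2)*H - 88 = -C*H/2 - 88 = -88 - C*H/2)
p(A) = -195 (p(A) = -3 - 192 = -195)
-22275/T(l(9), 179) - p(191) = -22275/(-88 - 1/2*(-4 + 9)*179) - 1*(-195) = -22275/(-88 - 1/2*5*179) + 195 = -22275/(-88 - 895/2) + 195 = -22275/(-1071/2) + 195 = -22275*(-2/1071) + 195 = 4950/119 + 195 = 28155/119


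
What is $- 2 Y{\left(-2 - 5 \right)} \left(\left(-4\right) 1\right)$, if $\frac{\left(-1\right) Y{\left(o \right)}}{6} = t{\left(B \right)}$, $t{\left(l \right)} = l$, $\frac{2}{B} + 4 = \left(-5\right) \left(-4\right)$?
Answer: $-6$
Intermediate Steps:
$B = \frac{1}{8}$ ($B = \frac{2}{-4 - -20} = \frac{2}{-4 + 20} = \frac{2}{16} = 2 \cdot \frac{1}{16} = \frac{1}{8} \approx 0.125$)
$Y{\left(o \right)} = - \frac{3}{4}$ ($Y{\left(o \right)} = \left(-6\right) \frac{1}{8} = - \frac{3}{4}$)
$- 2 Y{\left(-2 - 5 \right)} \left(\left(-4\right) 1\right) = \left(-2\right) \left(- \frac{3}{4}\right) \left(\left(-4\right) 1\right) = \frac{3}{2} \left(-4\right) = -6$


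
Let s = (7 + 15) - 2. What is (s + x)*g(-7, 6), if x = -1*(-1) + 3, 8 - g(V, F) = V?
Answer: 360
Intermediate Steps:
s = 20 (s = 22 - 2 = 20)
g(V, F) = 8 - V
x = 4 (x = 1 + 3 = 4)
(s + x)*g(-7, 6) = (20 + 4)*(8 - 1*(-7)) = 24*(8 + 7) = 24*15 = 360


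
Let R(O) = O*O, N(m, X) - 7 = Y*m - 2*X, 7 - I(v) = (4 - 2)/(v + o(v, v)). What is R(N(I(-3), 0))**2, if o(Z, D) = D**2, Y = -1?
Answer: 1/81 ≈ 0.012346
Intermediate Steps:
I(v) = 7 - 2/(v + v**2) (I(v) = 7 - (4 - 2)/(v + v**2) = 7 - 2/(v + v**2))
N(m, X) = 7 - m - 2*X (N(m, X) = 7 + (-m - 2*X) = 7 - m - 2*X)
R(O) = O**2
R(N(I(-3), 0))**2 = ((7 - (-2 + 7*(-3) + 7*(-3)**2)/((-3)*(1 - 3)) - 2*0)**2)**2 = ((7 - (-1)*(-2 - 21 + 7*9)/(3*(-2)) + 0)**2)**2 = ((7 - (-1)*(-1)*(-2 - 21 + 63)/(3*2) + 0)**2)**2 = ((7 - (-1)*(-1)*40/(3*2) + 0)**2)**2 = ((7 - 1*20/3 + 0)**2)**2 = ((7 - 20/3 + 0)**2)**2 = ((1/3)**2)**2 = (1/9)**2 = 1/81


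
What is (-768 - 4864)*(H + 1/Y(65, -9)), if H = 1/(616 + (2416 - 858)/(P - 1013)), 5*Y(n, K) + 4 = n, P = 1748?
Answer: -6523052800/13856699 ≈ -470.75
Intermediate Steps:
Y(n, K) = -4/5 + n/5
H = 735/454318 (H = 1/(616 + (2416 - 858)/(1748 - 1013)) = 1/(616 + 1558/735) = 1/(454318/735) = 735/454318 ≈ 0.0016178)
(-768 - 4864)*(H + 1/Y(65, -9)) = (-768 - 4864)*(735/454318 + 1/(-4/5 + (1/5)*65)) = -5632*(735/454318 + 1/(-4/5 + 13)) = -5632*(735/454318 + 1/(61/5)) = -5632*(735/454318 + 5/61) = -5632*2316425/27713398 = -6523052800/13856699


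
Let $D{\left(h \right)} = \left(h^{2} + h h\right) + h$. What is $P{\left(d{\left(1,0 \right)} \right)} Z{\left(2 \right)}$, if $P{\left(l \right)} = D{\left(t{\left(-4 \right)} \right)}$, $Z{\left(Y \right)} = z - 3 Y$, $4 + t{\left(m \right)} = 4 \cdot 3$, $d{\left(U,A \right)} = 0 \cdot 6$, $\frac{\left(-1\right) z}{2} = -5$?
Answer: $544$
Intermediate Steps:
$z = 10$ ($z = \left(-2\right) \left(-5\right) = 10$)
$d{\left(U,A \right)} = 0$
$t{\left(m \right)} = 8$ ($t{\left(m \right)} = -4 + 4 \cdot 3 = -4 + 12 = 8$)
$D{\left(h \right)} = h + 2 h^{2}$ ($D{\left(h \right)} = \left(h^{2} + h^{2}\right) + h = 2 h^{2} + h = h + 2 h^{2}$)
$Z{\left(Y \right)} = 10 - 3 Y$
$P{\left(l \right)} = 136$ ($P{\left(l \right)} = 8 \left(1 + 2 \cdot 8\right) = 8 \left(1 + 16\right) = 8 \cdot 17 = 136$)
$P{\left(d{\left(1,0 \right)} \right)} Z{\left(2 \right)} = 136 \left(10 - 6\right) = 136 \cdot 4 = 544$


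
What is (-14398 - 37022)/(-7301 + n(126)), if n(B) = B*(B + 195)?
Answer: -10284/6629 ≈ -1.5514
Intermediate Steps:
n(B) = B*(195 + B)
(-14398 - 37022)/(-7301 + n(126)) = (-14398 - 37022)/(-7301 + 126*(195 + 126)) = -51420/(-7301 + 126*321) = -51420/(-7301 + 40446) = -51420/33145 = -51420*1/33145 = -10284/6629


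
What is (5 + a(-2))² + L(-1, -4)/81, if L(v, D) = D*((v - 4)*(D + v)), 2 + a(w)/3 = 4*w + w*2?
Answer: 110789/81 ≈ 1367.8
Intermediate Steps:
a(w) = -6 + 18*w (a(w) = -6 + 3*(4*w + w*2) = -6 + 3*(4*w + 2*w) = -6 + 3*(6*w) = -6 + 18*w)
L(v, D) = D*(-4 + v)*(D + v) (L(v, D) = D*((-4 + v)*(D + v)) = D*(-4 + v)*(D + v))
(5 + a(-2))² + L(-1, -4)/81 = (5 + (-6 + 18*(-2)))² - 4*((-1)² - 4*(-4) - 4*(-1) - 4*(-1))/81 = (5 + (-6 - 36))² - 4*(1 + 16 + 4 + 4)*(1/81) = (5 - 42)² - 4*25*(1/81) = (-37)² - 100*1/81 = 1369 - 100/81 = 110789/81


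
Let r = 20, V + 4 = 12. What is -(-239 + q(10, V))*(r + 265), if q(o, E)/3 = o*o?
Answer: -17385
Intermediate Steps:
V = 8 (V = -4 + 12 = 8)
q(o, E) = 3*o² (q(o, E) = 3*(o*o) = 3*o²)
-(-239 + q(10, V))*(r + 265) = -(-239 + 3*10²)*(20 + 265) = -(-239 + 3*100)*285 = -(-239 + 300)*285 = -61*285 = -1*17385 = -17385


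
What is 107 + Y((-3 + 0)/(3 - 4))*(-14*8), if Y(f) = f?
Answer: -229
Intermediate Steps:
107 + Y((-3 + 0)/(3 - 4))*(-14*8) = 107 + ((-3 + 0)/(3 - 4))*(-14*8) = 107 - 3/(-1)*(-112) = 107 - 3*(-1)*(-112) = 107 + 3*(-112) = 107 - 336 = -229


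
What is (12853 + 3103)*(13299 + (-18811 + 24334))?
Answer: 300323832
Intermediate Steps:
(12853 + 3103)*(13299 + (-18811 + 24334)) = 15956*(13299 + 5523) = 15956*18822 = 300323832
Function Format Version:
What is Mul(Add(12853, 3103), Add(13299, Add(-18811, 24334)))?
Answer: 300323832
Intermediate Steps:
Mul(Add(12853, 3103), Add(13299, Add(-18811, 24334))) = Mul(15956, Add(13299, 5523)) = Mul(15956, 18822) = 300323832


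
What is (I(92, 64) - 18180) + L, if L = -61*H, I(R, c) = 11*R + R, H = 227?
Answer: -30923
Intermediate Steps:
I(R, c) = 12*R
L = -13847 (L = -61*227 = -13847)
(I(92, 64) - 18180) + L = (12*92 - 18180) - 13847 = (1104 - 18180) - 13847 = -17076 - 13847 = -30923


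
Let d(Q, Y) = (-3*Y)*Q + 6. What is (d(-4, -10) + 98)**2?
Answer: 256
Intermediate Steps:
d(Q, Y) = 6 - 3*Q*Y (d(Q, Y) = -3*Q*Y + 6 = 6 - 3*Q*Y)
(d(-4, -10) + 98)**2 = ((6 - 3*(-4)*(-10)) + 98)**2 = ((6 - 120) + 98)**2 = (-114 + 98)**2 = (-16)**2 = 256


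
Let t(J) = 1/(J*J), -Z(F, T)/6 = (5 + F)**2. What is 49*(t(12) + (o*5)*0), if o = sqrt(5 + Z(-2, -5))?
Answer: 49/144 ≈ 0.34028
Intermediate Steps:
Z(F, T) = -6*(5 + F)**2
o = 7*I (o = sqrt(5 - 6*(5 - 2)**2) = sqrt(5 - 6*3**2) = sqrt(5 - 6*9) = sqrt(5 - 54) = sqrt(-49) = 7*I ≈ 7.0*I)
t(J) = J**(-2)
49*(t(12) + (o*5)*0) = 49*(12**(-2) + ((7*I)*5)*0) = 49*(1/144 + (35*I)*0) = 49*(1/144 + 0) = 49*(1/144) = 49/144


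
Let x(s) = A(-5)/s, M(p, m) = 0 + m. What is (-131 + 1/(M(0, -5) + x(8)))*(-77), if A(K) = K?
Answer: 454531/45 ≈ 10101.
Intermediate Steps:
M(p, m) = m
x(s) = -5/s
(-131 + 1/(M(0, -5) + x(8)))*(-77) = (-131 + 1/(-5 - 5/8))*(-77) = (-131 + 1/(-45/8))*(-77) = (-131 - 8/45)*(-77) = -5903/45*(-77) = 454531/45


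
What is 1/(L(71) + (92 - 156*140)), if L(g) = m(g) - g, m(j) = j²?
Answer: -1/16778 ≈ -5.9602e-5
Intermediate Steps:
L(g) = g² - g
1/(L(71) + (92 - 156*140)) = 1/(71*(-1 + 71) + (92 - 156*140)) = 1/(71*70 + (92 - 21840)) = 1/(4970 - 21748) = 1/(-16778) = -1/16778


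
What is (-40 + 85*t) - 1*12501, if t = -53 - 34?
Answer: -19936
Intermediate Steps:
t = -87
(-40 + 85*t) - 1*12501 = (-40 + 85*(-87)) - 1*12501 = (-40 - 7395) - 12501 = -7435 - 12501 = -19936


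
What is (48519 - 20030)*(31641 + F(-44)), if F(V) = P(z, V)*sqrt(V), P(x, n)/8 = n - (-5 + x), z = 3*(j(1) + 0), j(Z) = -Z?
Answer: 901420449 - 16409664*I*sqrt(11) ≈ 9.0142e+8 - 5.4425e+7*I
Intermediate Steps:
z = -3 (z = 3*(-1*1 + 0) = 3*(-1 + 0) = 3*(-1) = -3)
P(x, n) = 40 - 8*x + 8*n (P(x, n) = 8*(n - (-5 + x)) = 8*(n + (5 - x)) = 8*(5 + n - x) = 40 - 8*x + 8*n)
F(V) = sqrt(V)*(64 + 8*V) (F(V) = (40 - 8*(-3) + 8*V)*sqrt(V) = (40 + 24 + 8*V)*sqrt(V) = (64 + 8*V)*sqrt(V) = sqrt(V)*(64 + 8*V))
(48519 - 20030)*(31641 + F(-44)) = (48519 - 20030)*(31641 + 8*sqrt(-44)*(8 - 44)) = 28489*(31641 + 8*(2*I*sqrt(11))*(-36)) = 28489*(31641 - 576*I*sqrt(11)) = 901420449 - 16409664*I*sqrt(11)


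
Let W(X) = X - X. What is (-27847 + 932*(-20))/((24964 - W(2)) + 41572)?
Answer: -46487/66536 ≈ -0.69867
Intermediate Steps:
W(X) = 0
(-27847 + 932*(-20))/((24964 - W(2)) + 41572) = (-27847 + 932*(-20))/((24964 - 1*0) + 41572) = (-27847 - 18640)/((24964 + 0) + 41572) = -46487/(24964 + 41572) = -46487/66536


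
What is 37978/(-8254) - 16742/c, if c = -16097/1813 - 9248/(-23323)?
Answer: 2914811312769943/1480205118789 ≈ 1969.2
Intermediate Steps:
c = -358663707/42284599 (c = -16097*1/1813 - 9248*(-1/23323) = -16097/1813 + 9248/23323 = -358663707/42284599 ≈ -8.4821)
37978/(-8254) - 16742/c = 37978/(-8254) - 16742/(-358663707/42284599) = 37978*(-1/8254) - 16742*(-42284599/358663707) = -18989/4127 + 707928756458/358663707 = 2914811312769943/1480205118789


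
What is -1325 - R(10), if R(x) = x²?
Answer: -1425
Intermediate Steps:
-1325 - R(10) = -1325 - 1*10² = -1325 - 1*100 = -1325 - 100 = -1425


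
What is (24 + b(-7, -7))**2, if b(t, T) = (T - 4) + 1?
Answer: 196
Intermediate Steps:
b(t, T) = -3 + T (b(t, T) = (-4 + T) + 1 = -3 + T)
(24 + b(-7, -7))**2 = (24 + (-3 - 7))**2 = (24 - 10)**2 = 14**2 = 196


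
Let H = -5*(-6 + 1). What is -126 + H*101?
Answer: 2399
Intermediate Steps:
H = 25 (H = -5*(-5) = 25)
-126 + H*101 = -126 + 25*101 = -126 + 2525 = 2399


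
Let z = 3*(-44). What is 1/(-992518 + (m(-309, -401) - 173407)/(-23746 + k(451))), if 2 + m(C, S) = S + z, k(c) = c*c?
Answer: -6195/6148655008 ≈ -1.0075e-6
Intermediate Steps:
z = -132
k(c) = c²
m(C, S) = -134 + S (m(C, S) = -2 + (S - 132) = -2 + (-132 + S) = -134 + S)
1/(-992518 + (m(-309, -401) - 173407)/(-23746 + k(451))) = 1/(-992518 + ((-134 - 401) - 173407)/(-23746 + 451²)) = 1/(-992518 + (-535 - 173407)/(-23746 + 203401)) = 1/(-992518 - 173942/179655) = 1/(-992518 - 173942*1/179655) = 1/(-992518 - 5998/6195) = 1/(-6148655008/6195) = -6195/6148655008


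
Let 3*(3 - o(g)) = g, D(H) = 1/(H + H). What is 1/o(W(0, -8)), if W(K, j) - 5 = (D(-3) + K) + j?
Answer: 18/73 ≈ 0.24658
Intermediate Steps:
D(H) = 1/(2*H)
W(K, j) = 29/6 + K + j (W(K, j) = 5 + (((½)/(-3) + K) + j) = 5 + (((½)*(-⅓) + K) + j) = 5 + ((-⅙ + K) + j) = 5 + (-⅙ + K + j) = 29/6 + K + j)
o(g) = 3 - g/3
1/o(W(0, -8)) = 1/(3 - (29/6 + 0 - 8)/3) = 1/(3 - ⅓*(-19/6)) = 1/(3 + 19/18) = 1/(73/18) = 18/73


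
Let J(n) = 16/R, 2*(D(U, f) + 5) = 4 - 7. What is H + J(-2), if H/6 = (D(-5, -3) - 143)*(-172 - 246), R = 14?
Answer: 2624630/7 ≈ 3.7495e+5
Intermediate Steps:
D(U, f) = -13/2 (D(U, f) = -5 + (4 - 7)/2 = -5 + (½)*(-3) = -5 - 3/2 = -13/2)
J(n) = 8/7 (J(n) = 16/14 = 16*(1/14) = 8/7)
H = 374946 (H = 6*((-13/2 - 143)*(-172 - 246)) = 6*(-299/2*(-418)) = 6*62491 = 374946)
H + J(-2) = 374946 + 8/7 = 2624630/7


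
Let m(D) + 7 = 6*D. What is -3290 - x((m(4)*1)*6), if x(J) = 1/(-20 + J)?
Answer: -269781/82 ≈ -3290.0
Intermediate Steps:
m(D) = -7 + 6*D
-3290 - x((m(4)*1)*6) = -3290 - 1/(-20 + ((-7 + 6*4)*1)*6) = -3290 - 1/(-20 + ((-7 + 24)*1)*6) = -3290 - 1/(-20 + (17*1)*6) = -3290 - 1/(-20 + 17*6) = -3290 - 1/(-20 + 102) = -3290 - 1/82 = -269781/82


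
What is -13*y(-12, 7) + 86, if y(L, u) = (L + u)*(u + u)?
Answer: 996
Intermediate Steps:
y(L, u) = 2*u*(L + u) (y(L, u) = (L + u)*(2*u) = 2*u*(L + u))
-13*y(-12, 7) + 86 = -26*7*(-12 + 7) + 86 = -26*7*(-5) + 86 = -13*(-70) + 86 = 910 + 86 = 996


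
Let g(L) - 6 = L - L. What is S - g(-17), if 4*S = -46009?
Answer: -46033/4 ≈ -11508.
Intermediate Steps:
S = -46009/4 (S = (¼)*(-46009) = -46009/4 ≈ -11502.)
g(L) = 6 (g(L) = 6 + (L - L) = 6 + 0 = 6)
S - g(-17) = -46009/4 - 1*6 = -46009/4 - 6 = -46033/4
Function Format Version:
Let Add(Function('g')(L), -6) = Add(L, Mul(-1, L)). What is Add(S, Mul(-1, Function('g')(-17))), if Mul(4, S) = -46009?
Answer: Rational(-46033, 4) ≈ -11508.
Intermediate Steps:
S = Rational(-46009, 4) (S = Mul(Rational(1, 4), -46009) = Rational(-46009, 4) ≈ -11502.)
Function('g')(L) = 6 (Function('g')(L) = Add(6, Add(L, Mul(-1, L))) = Add(6, 0) = 6)
Add(S, Mul(-1, Function('g')(-17))) = Add(Rational(-46009, 4), Mul(-1, 6)) = Add(Rational(-46009, 4), -6) = Rational(-46033, 4)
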